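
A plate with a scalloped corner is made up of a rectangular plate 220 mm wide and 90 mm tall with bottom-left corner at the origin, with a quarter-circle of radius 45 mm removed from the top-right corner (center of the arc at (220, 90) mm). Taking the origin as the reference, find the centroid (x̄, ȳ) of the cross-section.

plate: A = 220 × 90 = 19800.00, centroid at (110.00, 45.00).
removed quarter-circle: A = −¼π·45² = -1590.43, centroid at (200.90, 70.90).
ΣA = 18209.57 mm²
ΣAx̄ = (19800.00)(110.00) + (-1590.43)(200.90) = 1858480.12 mm³
ΣAȳ = (19800.00)(45.00) + (-1590.43)(70.90) = 778236.18 mm³
x̄ = 1858480.12 / 18209.57 = 102.06 mm
ȳ = 778236.18 / 18209.57 = 42.74 mm

x̄ = 102.06 mm, ȳ = 42.74 mm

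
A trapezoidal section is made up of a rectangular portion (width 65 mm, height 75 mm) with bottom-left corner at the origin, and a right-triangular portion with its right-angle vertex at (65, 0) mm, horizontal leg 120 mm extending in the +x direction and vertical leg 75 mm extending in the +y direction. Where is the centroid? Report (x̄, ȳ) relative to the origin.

rectangular portion: A = 65 × 75 = 4875.00, centroid at (32.50, 37.50).
triangular portion: A = ½·120·75 = 4500.00, centroid at (105.00, 25.00).
ΣA = 9375.00 mm², ΣAx̄ = 630937.50 mm³, ΣAȳ = 295312.50 mm³.
x̄ = 630937.50/9375.00 = 67.30 mm; ȳ = 295312.50/9375.00 = 31.50 mm.

x̄ = 67.30 mm, ȳ = 31.50 mm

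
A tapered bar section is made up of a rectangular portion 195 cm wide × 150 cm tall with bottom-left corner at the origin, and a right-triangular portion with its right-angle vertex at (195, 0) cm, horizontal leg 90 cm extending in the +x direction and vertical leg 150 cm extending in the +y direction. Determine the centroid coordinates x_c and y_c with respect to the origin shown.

rectangular portion: A = 195 × 150 = 29250.00, centroid at (97.50, 75.00).
triangular portion: A = ½·90·150 = 6750.00, centroid at (225.00, 50.00).
ΣA = 36000.00 cm²
ΣAx_c = (29250.00)(97.50) + (6750.00)(225.00) = 4370625.00 cm³
ΣAy_c = (29250.00)(75.00) + (6750.00)(50.00) = 2531250.00 cm³
x_c = 4370625.00 / 36000.00 = 121.41 cm
y_c = 2531250.00 / 36000.00 = 70.31 cm

x_c = 121.41 cm, y_c = 70.31 cm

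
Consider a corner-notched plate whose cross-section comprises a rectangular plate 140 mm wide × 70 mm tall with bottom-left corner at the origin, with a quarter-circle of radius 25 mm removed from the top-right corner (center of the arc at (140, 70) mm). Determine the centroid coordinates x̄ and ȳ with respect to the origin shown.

Part | A | x̄ᵢ | ȳᵢ | A·x̄ᵢ | A·ȳᵢ
plate | 9800.00 | 70.00 | 35.00 | 686000.00 | 343000.00
removed quarter-circle | -490.87 | 129.39 | 59.39 | -63514.01 | -29152.84
Σ | 9309.13 |  |  | 622485.99 | 313847.16
x̄ = 622485.99 / 9309.13 = 66.87 mm
ȳ = 313847.16 / 9309.13 = 33.71 mm

x̄ = 66.87 mm, ȳ = 33.71 mm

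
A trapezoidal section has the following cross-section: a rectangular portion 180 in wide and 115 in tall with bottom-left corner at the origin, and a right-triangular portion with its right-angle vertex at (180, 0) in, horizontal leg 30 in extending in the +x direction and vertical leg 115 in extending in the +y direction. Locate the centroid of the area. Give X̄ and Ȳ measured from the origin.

X̄ = 97.69 in, Ȳ = 56.03 in

Part | A | x̄ᵢ | ȳᵢ | A·x̄ᵢ | A·ȳᵢ
rectangular portion | 20700.00 | 90.00 | 57.50 | 1863000.00 | 1190250.00
triangular portion | 1725.00 | 190.00 | 38.33 | 327750.00 | 66125.00
Σ | 22425.00 |  |  | 2190750.00 | 1256375.00
X̄ = 2190750.00 / 22425.00 = 97.69 in
Ȳ = 1256375.00 / 22425.00 = 56.03 in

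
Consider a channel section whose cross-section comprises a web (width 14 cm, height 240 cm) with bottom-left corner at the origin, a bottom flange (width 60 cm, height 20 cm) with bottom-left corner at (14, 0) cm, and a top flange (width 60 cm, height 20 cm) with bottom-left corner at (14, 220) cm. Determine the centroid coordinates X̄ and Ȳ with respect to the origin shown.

Part | A | x̄ᵢ | ȳᵢ | A·x̄ᵢ | A·ȳᵢ
web | 3360.00 | 7.00 | 120.00 | 23520.00 | 403200.00
bottom flange | 1200.00 | 44.00 | 10.00 | 52800.00 | 12000.00
top flange | 1200.00 | 44.00 | 230.00 | 52800.00 | 276000.00
Σ | 5760.00 |  |  | 129120.00 | 691200.00
X̄ = 129120.00 / 5760.00 = 22.42 cm
Ȳ = 691200.00 / 5760.00 = 120.00 cm

X̄ = 22.42 cm, Ȳ = 120.00 cm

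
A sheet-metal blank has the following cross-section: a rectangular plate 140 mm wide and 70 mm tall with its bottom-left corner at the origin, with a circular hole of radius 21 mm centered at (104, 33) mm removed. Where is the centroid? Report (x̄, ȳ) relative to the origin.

Part | A | x̄ᵢ | ȳᵢ | A·x̄ᵢ | A·ȳᵢ
plate | 9800.00 | 70.00 | 35.00 | 686000.00 | 343000.00
hole | -1385.44 | 104.00 | 33.00 | -144086.01 | -45719.60
Σ | 8414.56 |  |  | 541913.99 | 297280.40
x̄ = 541913.99 / 8414.56 = 64.40 mm
ȳ = 297280.40 / 8414.56 = 35.33 mm

x̄ = 64.40 mm, ȳ = 35.33 mm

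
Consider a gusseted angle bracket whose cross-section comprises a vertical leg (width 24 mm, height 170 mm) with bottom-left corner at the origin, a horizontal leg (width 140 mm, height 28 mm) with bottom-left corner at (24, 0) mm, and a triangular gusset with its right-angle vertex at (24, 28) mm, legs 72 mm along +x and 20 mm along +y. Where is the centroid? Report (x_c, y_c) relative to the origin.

vertical leg: A = 24 × 170 = 4080.00, centroid at (12.00, 85.00).
horizontal leg: A = 140 × 28 = 3920.00, centroid at (94.00, 14.00).
gusset: A = ½·72·20 = 720.00, centroid at (48.00, 34.67).
ΣA = 8720.00 mm², ΣAx_c = 452000.00 mm³, ΣAy_c = 426640.00 mm³.
x_c = 452000.00/8720.00 = 51.83 mm; y_c = 426640.00/8720.00 = 48.93 mm.

x_c = 51.83 mm, y_c = 48.93 mm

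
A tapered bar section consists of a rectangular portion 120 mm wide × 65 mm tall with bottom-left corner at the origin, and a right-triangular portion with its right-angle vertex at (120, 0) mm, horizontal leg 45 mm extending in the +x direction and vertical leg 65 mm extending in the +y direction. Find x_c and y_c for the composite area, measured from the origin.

rectangular portion: A = 120 × 65 = 7800.00, centroid at (60.00, 32.50).
triangular portion: A = ½·45·65 = 1462.50, centroid at (135.00, 21.67).
ΣA = 9262.50 mm², ΣAx_c = 665437.50 mm³, ΣAy_c = 285187.50 mm³.
x_c = 665437.50/9262.50 = 71.84 mm; y_c = 285187.50/9262.50 = 30.79 mm.

x_c = 71.84 mm, y_c = 30.79 mm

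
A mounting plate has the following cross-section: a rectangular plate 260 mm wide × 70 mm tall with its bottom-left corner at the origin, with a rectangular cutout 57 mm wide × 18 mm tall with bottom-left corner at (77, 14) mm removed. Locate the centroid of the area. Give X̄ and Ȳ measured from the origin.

Part | A | x̄ᵢ | ȳᵢ | A·x̄ᵢ | A·ȳᵢ
plate | 18200.00 | 130.00 | 35.00 | 2366000.00 | 637000.00
hole | -1026.00 | 105.50 | 23.00 | -108243.00 | -23598.00
Σ | 17174.00 |  |  | 2257757.00 | 613402.00
X̄ = 2257757.00 / 17174.00 = 131.46 mm
Ȳ = 613402.00 / 17174.00 = 35.72 mm

X̄ = 131.46 mm, Ȳ = 35.72 mm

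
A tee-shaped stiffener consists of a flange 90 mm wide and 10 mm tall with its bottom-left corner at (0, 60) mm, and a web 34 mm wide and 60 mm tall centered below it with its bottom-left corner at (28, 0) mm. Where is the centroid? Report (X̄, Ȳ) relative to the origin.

X̄ = 45.00 mm, Ȳ = 40.71 mm

Part | A | x̄ᵢ | ȳᵢ | A·x̄ᵢ | A·ȳᵢ
web | 2040.00 | 45.00 | 30.00 | 91800.00 | 61200.00
flange | 900.00 | 45.00 | 65.00 | 40500.00 | 58500.00
Σ | 2940.00 |  |  | 132300.00 | 119700.00
X̄ = 132300.00 / 2940.00 = 45.00 mm
Ȳ = 119700.00 / 2940.00 = 40.71 mm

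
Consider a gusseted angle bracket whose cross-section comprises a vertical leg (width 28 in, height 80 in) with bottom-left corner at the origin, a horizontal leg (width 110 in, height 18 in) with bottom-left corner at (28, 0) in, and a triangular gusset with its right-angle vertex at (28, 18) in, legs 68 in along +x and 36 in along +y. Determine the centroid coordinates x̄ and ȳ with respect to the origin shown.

Part | A | x̄ᵢ | ȳᵢ | A·x̄ᵢ | A·ȳᵢ
vertical leg | 2240.00 | 14.00 | 40.00 | 31360.00 | 89600.00
horizontal leg | 1980.00 | 83.00 | 9.00 | 164340.00 | 17820.00
gusset | 1224.00 | 50.67 | 30.00 | 62016.00 | 36720.00
Σ | 5444.00 |  |  | 257716.00 | 144140.00
x̄ = 257716.00 / 5444.00 = 47.34 in
ȳ = 144140.00 / 5444.00 = 26.48 in

x̄ = 47.34 in, ȳ = 26.48 in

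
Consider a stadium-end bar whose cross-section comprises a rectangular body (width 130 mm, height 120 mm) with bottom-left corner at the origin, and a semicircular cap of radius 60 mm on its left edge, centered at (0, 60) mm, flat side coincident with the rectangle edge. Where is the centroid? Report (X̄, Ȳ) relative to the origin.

X̄ = 40.93 mm, Ȳ = 60.00 mm

Part | A | x̄ᵢ | ȳᵢ | A·x̄ᵢ | A·ȳᵢ
rectangular body | 15600.00 | 65.00 | 60.00 | 1014000.00 | 936000.00
semicircular end | 5654.87 | -25.46 | 60.00 | -144000.00 | 339292.01
Σ | 21254.87 |  |  | 870000.00 | 1275292.01
X̄ = 870000.00 / 21254.87 = 40.93 mm
Ȳ = 1275292.01 / 21254.87 = 60.00 mm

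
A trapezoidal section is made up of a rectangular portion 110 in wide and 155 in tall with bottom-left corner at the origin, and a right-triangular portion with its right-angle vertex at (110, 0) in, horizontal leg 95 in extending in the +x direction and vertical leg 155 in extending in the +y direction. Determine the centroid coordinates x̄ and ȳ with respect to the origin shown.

x̄ = 81.14 in, ȳ = 69.71 in

rectangular portion: A = 110 × 155 = 17050.00, centroid at (55.00, 77.50).
triangular portion: A = ½·95·155 = 7362.50, centroid at (141.67, 51.67).
ΣA = 24412.50 in², ΣAx̄ = 1980770.83 in³, ΣAȳ = 1701770.83 in³.
x̄ = 1980770.83/24412.50 = 81.14 in; ȳ = 1701770.83/24412.50 = 69.71 in.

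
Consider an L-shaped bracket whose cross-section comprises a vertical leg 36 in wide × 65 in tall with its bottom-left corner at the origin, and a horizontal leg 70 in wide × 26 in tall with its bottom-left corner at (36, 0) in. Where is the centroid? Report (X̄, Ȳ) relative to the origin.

vertical leg: A = 36 × 65 = 2340.00, centroid at (18.00, 32.50).
horizontal leg: A = 70 × 26 = 1820.00, centroid at (71.00, 13.00).
ΣA = 4160.00 in²
ΣAX̄ = (2340.00)(18.00) + (1820.00)(71.00) = 171340.00 in³
ΣAȲ = (2340.00)(32.50) + (1820.00)(13.00) = 99710.00 in³
X̄ = 171340.00 / 4160.00 = 41.19 in
Ȳ = 99710.00 / 4160.00 = 23.97 in

X̄ = 41.19 in, Ȳ = 23.97 in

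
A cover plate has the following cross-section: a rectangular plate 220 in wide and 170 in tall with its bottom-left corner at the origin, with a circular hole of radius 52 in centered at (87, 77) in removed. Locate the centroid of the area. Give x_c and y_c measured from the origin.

plate: A = 220 × 170 = 37400.00, centroid at (110.00, 85.00).
hole: A = −π·52² = -8494.87, centroid at (87.00, 77.00).
ΣA = 28905.13 in²
ΣAx_c = (37400.00)(110.00) + (-8494.87)(87.00) = 3374946.61 in³
ΣAy_c = (37400.00)(85.00) + (-8494.87)(77.00) = 2524895.28 in³
x_c = 3374946.61 / 28905.13 = 116.76 in
y_c = 2524895.28 / 28905.13 = 87.35 in

x_c = 116.76 in, y_c = 87.35 in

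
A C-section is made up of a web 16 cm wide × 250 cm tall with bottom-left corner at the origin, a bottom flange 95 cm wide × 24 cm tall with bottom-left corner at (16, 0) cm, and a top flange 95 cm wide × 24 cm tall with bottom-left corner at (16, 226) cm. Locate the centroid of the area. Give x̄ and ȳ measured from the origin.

x̄ = 37.57 cm, ȳ = 125.00 cm

web: A = 16 × 250 = 4000.00, centroid at (8.00, 125.00).
bottom flange: A = 95 × 24 = 2280.00, centroid at (63.50, 12.00).
top flange: A = 95 × 24 = 2280.00, centroid at (63.50, 238.00).
ΣA = 8560.00 cm², ΣAx̄ = 321560.00 cm³, ΣAȳ = 1070000.00 cm³.
x̄ = 321560.00/8560.00 = 37.57 cm; ȳ = 1070000.00/8560.00 = 125.00 cm.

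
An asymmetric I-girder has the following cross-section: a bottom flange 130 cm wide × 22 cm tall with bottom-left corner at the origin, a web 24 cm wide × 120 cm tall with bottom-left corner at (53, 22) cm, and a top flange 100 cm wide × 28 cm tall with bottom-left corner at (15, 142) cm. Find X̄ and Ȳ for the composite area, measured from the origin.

X̄ = 65.00 cm, Ȳ = 82.48 cm

Part | A | x̄ᵢ | ȳᵢ | A·x̄ᵢ | A·ȳᵢ
bottom flange | 2860.00 | 65.00 | 11.00 | 185900.00 | 31460.00
web | 2880.00 | 65.00 | 82.00 | 187200.00 | 236160.00
top flange | 2800.00 | 65.00 | 156.00 | 182000.00 | 436800.00
Σ | 8540.00 |  |  | 555100.00 | 704420.00
X̄ = 555100.00 / 8540.00 = 65.00 cm
Ȳ = 704420.00 / 8540.00 = 82.48 cm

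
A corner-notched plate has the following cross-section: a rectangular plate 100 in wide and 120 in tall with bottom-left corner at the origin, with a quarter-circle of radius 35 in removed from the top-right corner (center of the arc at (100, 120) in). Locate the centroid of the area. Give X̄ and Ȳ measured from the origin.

X̄ = 46.94 in, Ȳ = 56.06 in

Part | A | x̄ᵢ | ȳᵢ | A·x̄ᵢ | A·ȳᵢ
plate | 12000.00 | 50.00 | 60.00 | 600000.00 | 720000.00
removed quarter-circle | -962.11 | 85.15 | 105.15 | -81919.61 | -101161.86
Σ | 11037.89 |  |  | 518080.39 | 618838.14
X̄ = 518080.39 / 11037.89 = 46.94 in
Ȳ = 618838.14 / 11037.89 = 56.06 in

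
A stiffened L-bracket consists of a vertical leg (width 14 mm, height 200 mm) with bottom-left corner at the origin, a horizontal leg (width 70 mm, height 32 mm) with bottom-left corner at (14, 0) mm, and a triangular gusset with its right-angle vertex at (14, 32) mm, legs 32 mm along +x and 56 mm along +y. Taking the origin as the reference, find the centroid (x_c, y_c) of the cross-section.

vertical leg: A = 14 × 200 = 2800.00, centroid at (7.00, 100.00).
horizontal leg: A = 70 × 32 = 2240.00, centroid at (49.00, 16.00).
gusset: A = ½·32·56 = 896.00, centroid at (24.67, 50.67).
ΣA = 5936.00 mm²
ΣAx_c = (2800.00)(7.00) + (2240.00)(49.00) + (896.00)(24.67) = 151461.33 mm³
ΣAy_c = (2800.00)(100.00) + (2240.00)(16.00) + (896.00)(50.67) = 361237.33 mm³
x_c = 151461.33 / 5936.00 = 25.52 mm
y_c = 361237.33 / 5936.00 = 60.86 mm

x_c = 25.52 mm, y_c = 60.86 mm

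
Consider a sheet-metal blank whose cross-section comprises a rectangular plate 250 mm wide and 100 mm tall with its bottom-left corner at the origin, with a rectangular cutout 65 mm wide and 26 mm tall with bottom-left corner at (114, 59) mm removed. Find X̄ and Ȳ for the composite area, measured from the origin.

X̄ = 123.44 mm, Ȳ = 48.40 mm

Part | A | x̄ᵢ | ȳᵢ | A·x̄ᵢ | A·ȳᵢ
plate | 25000.00 | 125.00 | 50.00 | 3125000.00 | 1250000.00
hole | -1690.00 | 146.50 | 72.00 | -247585.00 | -121680.00
Σ | 23310.00 |  |  | 2877415.00 | 1128320.00
X̄ = 2877415.00 / 23310.00 = 123.44 mm
Ȳ = 1128320.00 / 23310.00 = 48.40 mm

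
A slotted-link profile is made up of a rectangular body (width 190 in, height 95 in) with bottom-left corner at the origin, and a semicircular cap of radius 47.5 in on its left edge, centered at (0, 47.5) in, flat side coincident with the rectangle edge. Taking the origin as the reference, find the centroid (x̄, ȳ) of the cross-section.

rectangular body: A = 190 × 95 = 18050.00, centroid at (95.00, 47.50).
semicircular end: A = ½π·47.5² = 3544.11, centroid at (-20.16, 47.50).
ΣA = 21594.11 in², ΣAx̄ = 1643302.08 in³, ΣAȳ = 1025720.19 in³.
x̄ = 1643302.08/21594.11 = 76.10 in; ȳ = 1025720.19/21594.11 = 47.50 in.

x̄ = 76.10 in, ȳ = 47.50 in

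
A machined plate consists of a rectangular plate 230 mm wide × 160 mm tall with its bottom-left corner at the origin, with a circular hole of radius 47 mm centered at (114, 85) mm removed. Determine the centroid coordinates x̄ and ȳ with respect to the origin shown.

x̄ = 115.23 mm, ȳ = 78.84 mm

plate: A = 230 × 160 = 36800.00, centroid at (115.00, 80.00).
hole: A = −π·47² = -6939.78, centroid at (114.00, 85.00).
ΣA = 29860.22 mm², ΣAx̄ = 3440865.29 mm³, ΣAȳ = 2354118.86 mm³.
x̄ = 3440865.29/29860.22 = 115.23 mm; ȳ = 2354118.86/29860.22 = 78.84 mm.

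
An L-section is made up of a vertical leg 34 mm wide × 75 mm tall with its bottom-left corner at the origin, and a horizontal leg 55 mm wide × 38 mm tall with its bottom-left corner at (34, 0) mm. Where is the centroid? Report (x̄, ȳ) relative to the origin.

x̄ = 37.04 mm, ȳ = 29.17 mm

Part | A | x̄ᵢ | ȳᵢ | A·x̄ᵢ | A·ȳᵢ
vertical leg | 2550.00 | 17.00 | 37.50 | 43350.00 | 95625.00
horizontal leg | 2090.00 | 61.50 | 19.00 | 128535.00 | 39710.00
Σ | 4640.00 |  |  | 171885.00 | 135335.00
x̄ = 171885.00 / 4640.00 = 37.04 mm
ȳ = 135335.00 / 4640.00 = 29.17 mm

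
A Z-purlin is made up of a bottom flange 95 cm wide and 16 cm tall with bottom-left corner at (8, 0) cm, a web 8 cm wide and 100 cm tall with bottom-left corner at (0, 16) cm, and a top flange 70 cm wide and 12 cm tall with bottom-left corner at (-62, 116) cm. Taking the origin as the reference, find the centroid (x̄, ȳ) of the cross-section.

Part | A | x̄ᵢ | ȳᵢ | A·x̄ᵢ | A·ȳᵢ
bottom flange | 1520.00 | 55.50 | 8.00 | 84360.00 | 12160.00
web | 800.00 | 4.00 | 66.00 | 3200.00 | 52800.00
top flange | 840.00 | -27.00 | 122.00 | -22680.00 | 102480.00
Σ | 3160.00 |  |  | 64880.00 | 167440.00
x̄ = 64880.00 / 3160.00 = 20.53 cm
ȳ = 167440.00 / 3160.00 = 52.99 cm

x̄ = 20.53 cm, ȳ = 52.99 cm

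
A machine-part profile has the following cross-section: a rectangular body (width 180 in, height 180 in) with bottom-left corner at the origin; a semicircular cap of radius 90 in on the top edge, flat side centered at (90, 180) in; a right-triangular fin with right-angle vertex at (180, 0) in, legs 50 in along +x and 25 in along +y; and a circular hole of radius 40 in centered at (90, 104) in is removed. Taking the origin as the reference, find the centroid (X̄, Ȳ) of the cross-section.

rectangular body: A = 180 × 180 = 32400.00, centroid at (90.00, 90.00).
semicircular top: A = ½π·90² = 12723.45, centroid at (90.00, 218.20).
triangular fin: A = ½·50·25 = 625.00, centroid at (196.67, 8.33).
hole: A = −π·40² = -5026.55, centroid at (90.00, 104.00).
ΣA = 40721.90 in²
ΣAX̄ = (32400.00)(90.00) + (12723.45)(90.00) + (625.00)(196.67) + (-5026.55)(90.00) = 3731637.85 in³
ΣAȲ = (32400.00)(90.00) + (12723.45)(218.20) + (625.00)(8.33) + (-5026.55)(104.00) = 5174668.36 in³
X̄ = 3731637.85 / 40721.90 = 91.64 in
Ȳ = 5174668.36 / 40721.90 = 127.07 in

X̄ = 91.64 in, Ȳ = 127.07 in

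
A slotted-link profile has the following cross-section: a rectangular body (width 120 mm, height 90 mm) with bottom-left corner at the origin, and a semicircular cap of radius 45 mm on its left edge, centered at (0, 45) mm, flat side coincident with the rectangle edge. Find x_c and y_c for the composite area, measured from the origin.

Part | A | x̄ᵢ | ȳᵢ | A·x̄ᵢ | A·ȳᵢ
rectangular body | 10800.00 | 60.00 | 45.00 | 648000.00 | 486000.00
semicircular end | 3180.86 | -19.10 | 45.00 | -60750.00 | 143138.82
Σ | 13980.86 |  |  | 587250.00 | 629138.82
x_c = 587250.00 / 13980.86 = 42.00 mm
y_c = 629138.82 / 13980.86 = 45.00 mm

x_c = 42.00 mm, y_c = 45.00 mm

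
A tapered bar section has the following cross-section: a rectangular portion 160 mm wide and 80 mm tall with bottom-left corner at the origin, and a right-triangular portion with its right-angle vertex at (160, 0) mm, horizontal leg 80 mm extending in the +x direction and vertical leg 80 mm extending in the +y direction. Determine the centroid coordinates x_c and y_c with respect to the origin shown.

x_c = 101.33 mm, y_c = 37.33 mm

rectangular portion: A = 160 × 80 = 12800.00, centroid at (80.00, 40.00).
triangular portion: A = ½·80·80 = 3200.00, centroid at (186.67, 26.67).
ΣA = 16000.00 mm²
ΣAx_c = (12800.00)(80.00) + (3200.00)(186.67) = 1621333.33 mm³
ΣAy_c = (12800.00)(40.00) + (3200.00)(26.67) = 597333.33 mm³
x_c = 1621333.33 / 16000.00 = 101.33 mm
y_c = 597333.33 / 16000.00 = 37.33 mm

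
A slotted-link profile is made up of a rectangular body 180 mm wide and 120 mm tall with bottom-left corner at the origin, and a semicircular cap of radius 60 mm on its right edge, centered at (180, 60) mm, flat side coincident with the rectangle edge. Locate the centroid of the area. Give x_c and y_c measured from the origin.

x_c = 113.96 mm, y_c = 60.00 mm

rectangular body: A = 180 × 120 = 21600.00, centroid at (90.00, 60.00).
semicircular end: A = ½π·60² = 5654.87, centroid at (205.46, 60.00).
ΣA = 27254.87 mm², ΣAx_c = 3105876.02 mm³, ΣAy_c = 1635292.01 mm³.
x_c = 3105876.02/27254.87 = 113.96 mm; y_c = 1635292.01/27254.87 = 60.00 mm.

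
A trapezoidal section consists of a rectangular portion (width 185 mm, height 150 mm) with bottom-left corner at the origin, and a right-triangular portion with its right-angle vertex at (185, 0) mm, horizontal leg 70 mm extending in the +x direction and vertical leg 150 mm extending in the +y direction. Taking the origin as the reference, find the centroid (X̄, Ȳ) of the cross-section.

X̄ = 110.93 mm, Ȳ = 71.02 mm

rectangular portion: A = 185 × 150 = 27750.00, centroid at (92.50, 75.00).
triangular portion: A = ½·70·150 = 5250.00, centroid at (208.33, 50.00).
ΣA = 33000.00 mm²
ΣAX̄ = (27750.00)(92.50) + (5250.00)(208.33) = 3660625.00 mm³
ΣAȲ = (27750.00)(75.00) + (5250.00)(50.00) = 2343750.00 mm³
X̄ = 3660625.00 / 33000.00 = 110.93 mm
Ȳ = 2343750.00 / 33000.00 = 71.02 mm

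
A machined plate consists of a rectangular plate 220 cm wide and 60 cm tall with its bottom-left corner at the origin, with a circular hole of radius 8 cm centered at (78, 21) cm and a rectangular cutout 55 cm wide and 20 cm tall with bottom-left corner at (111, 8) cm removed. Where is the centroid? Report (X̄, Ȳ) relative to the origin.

X̄ = 107.91 cm, Ȳ = 31.26 cm

Part | A | x̄ᵢ | ȳᵢ | A·x̄ᵢ | A·ȳᵢ
plate | 13200.00 | 110.00 | 30.00 | 1452000.00 | 396000.00
hole 1 | -201.06 | 78.00 | 21.00 | -15682.83 | -4222.30
hole 2 | -1100.00 | 138.50 | 18.00 | -152350.00 | -19800.00
Σ | 11898.94 |  |  | 1283967.17 | 371977.70
X̄ = 1283967.17 / 11898.94 = 107.91 cm
Ȳ = 371977.70 / 11898.94 = 31.26 cm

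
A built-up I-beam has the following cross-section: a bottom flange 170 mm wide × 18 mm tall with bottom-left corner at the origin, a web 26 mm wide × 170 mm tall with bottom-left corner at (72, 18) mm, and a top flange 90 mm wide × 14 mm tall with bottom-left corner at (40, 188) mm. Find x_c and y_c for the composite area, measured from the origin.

bottom flange: A = 170 × 18 = 3060.00, centroid at (85.00, 9.00).
web: A = 26 × 170 = 4420.00, centroid at (85.00, 103.00).
top flange: A = 90 × 14 = 1260.00, centroid at (85.00, 195.00).
ΣA = 8740.00 mm²
ΣAx_c = (3060.00)(85.00) + (4420.00)(85.00) + (1260.00)(85.00) = 742900.00 mm³
ΣAy_c = (3060.00)(9.00) + (4420.00)(103.00) + (1260.00)(195.00) = 728500.00 mm³
x_c = 742900.00 / 8740.00 = 85.00 mm
y_c = 728500.00 / 8740.00 = 83.35 mm

x_c = 85.00 mm, y_c = 83.35 mm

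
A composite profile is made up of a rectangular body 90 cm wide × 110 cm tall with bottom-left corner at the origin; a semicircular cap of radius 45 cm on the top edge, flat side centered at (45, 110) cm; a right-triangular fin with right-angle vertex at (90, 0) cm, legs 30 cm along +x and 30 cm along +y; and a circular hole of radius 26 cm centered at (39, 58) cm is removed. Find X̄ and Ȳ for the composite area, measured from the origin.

X̄ = 48.29 cm, Ȳ = 73.33 cm

Part | A | x̄ᵢ | ȳᵢ | A·x̄ᵢ | A·ȳᵢ
rectangular body | 9900.00 | 45.00 | 55.00 | 445500.00 | 544500.00
semicircular top | 3180.86 | 45.00 | 129.10 | 143138.82 | 410644.88
triangular fin | 450.00 | 100.00 | 10.00 | 45000.00 | 4500.00
hole | -2123.72 | 39.00 | 58.00 | -82824.95 | -123175.56
Σ | 11407.15 |  |  | 550813.87 | 836469.32
X̄ = 550813.87 / 11407.15 = 48.29 cm
Ȳ = 836469.32 / 11407.15 = 73.33 cm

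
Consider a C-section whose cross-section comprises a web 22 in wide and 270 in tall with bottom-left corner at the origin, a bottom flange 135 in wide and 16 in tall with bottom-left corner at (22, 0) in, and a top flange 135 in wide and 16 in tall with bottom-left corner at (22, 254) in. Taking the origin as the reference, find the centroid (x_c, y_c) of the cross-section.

x_c = 44.05 in, y_c = 135.00 in

web: A = 22 × 270 = 5940.00, centroid at (11.00, 135.00).
bottom flange: A = 135 × 16 = 2160.00, centroid at (89.50, 8.00).
top flange: A = 135 × 16 = 2160.00, centroid at (89.50, 262.00).
ΣA = 10260.00 in²
ΣAx_c = (5940.00)(11.00) + (2160.00)(89.50) + (2160.00)(89.50) = 451980.00 in³
ΣAy_c = (5940.00)(135.00) + (2160.00)(8.00) + (2160.00)(262.00) = 1385100.00 in³
x_c = 451980.00 / 10260.00 = 44.05 in
y_c = 1385100.00 / 10260.00 = 135.00 in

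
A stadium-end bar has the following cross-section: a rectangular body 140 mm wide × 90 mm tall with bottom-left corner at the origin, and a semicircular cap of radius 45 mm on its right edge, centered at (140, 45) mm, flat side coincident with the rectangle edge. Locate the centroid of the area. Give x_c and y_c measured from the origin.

rectangular body: A = 140 × 90 = 12600.00, centroid at (70.00, 45.00).
semicircular end: A = ½π·45² = 3180.86, centroid at (159.10, 45.00).
ΣA = 15780.86 mm²
ΣAx_c = (12600.00)(70.00) + (3180.86)(159.10) = 1388070.76 mm³
ΣAy_c = (12600.00)(45.00) + (3180.86)(45.00) = 710138.82 mm³
x_c = 1388070.76 / 15780.86 = 87.96 mm
y_c = 710138.82 / 15780.86 = 45.00 mm

x_c = 87.96 mm, y_c = 45.00 mm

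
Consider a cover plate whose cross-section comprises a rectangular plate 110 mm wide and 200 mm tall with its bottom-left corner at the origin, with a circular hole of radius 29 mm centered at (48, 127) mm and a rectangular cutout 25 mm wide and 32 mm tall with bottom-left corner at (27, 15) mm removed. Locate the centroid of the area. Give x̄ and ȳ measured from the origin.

x̄ = 56.66 mm, ȳ = 99.13 mm

plate: A = 110 × 200 = 22000.00, centroid at (55.00, 100.00).
hole 1: A = −π·29² = -2642.08, centroid at (48.00, 127.00).
hole 2: A = −(25 × 32) = -800.00, centroid at (39.50, 31.00).
ΣA = 18557.92 mm², ΣAx̄ = 1051580.19 mm³, ΣAȳ = 1839655.91 mm³.
x̄ = 1051580.19/18557.92 = 56.66 mm; ȳ = 1839655.91/18557.92 = 99.13 mm.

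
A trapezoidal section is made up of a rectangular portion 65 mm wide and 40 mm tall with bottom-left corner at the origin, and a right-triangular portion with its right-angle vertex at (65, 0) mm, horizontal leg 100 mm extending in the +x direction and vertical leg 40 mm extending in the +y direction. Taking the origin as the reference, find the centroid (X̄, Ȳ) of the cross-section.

rectangular portion: A = 65 × 40 = 2600.00, centroid at (32.50, 20.00).
triangular portion: A = ½·100·40 = 2000.00, centroid at (98.33, 13.33).
ΣA = 4600.00 mm²
ΣAX̄ = (2600.00)(32.50) + (2000.00)(98.33) = 281166.67 mm³
ΣAȲ = (2600.00)(20.00) + (2000.00)(13.33) = 78666.67 mm³
X̄ = 281166.67 / 4600.00 = 61.12 mm
Ȳ = 78666.67 / 4600.00 = 17.10 mm

X̄ = 61.12 mm, Ȳ = 17.10 mm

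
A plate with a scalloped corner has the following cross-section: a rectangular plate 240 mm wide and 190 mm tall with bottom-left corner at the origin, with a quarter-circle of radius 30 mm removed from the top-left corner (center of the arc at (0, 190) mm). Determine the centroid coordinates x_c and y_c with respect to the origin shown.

plate: A = 240 × 190 = 45600.00, centroid at (120.00, 95.00).
removed quarter-circle: A = −¼π·30² = -706.86, centroid at (12.73, 177.27).
ΣA = 44893.14 mm², ΣAx_c = 5463000.00 mm³, ΣAy_c = 4206696.91 mm³.
x_c = 5463000.00/44893.14 = 121.69 mm; y_c = 4206696.91/44893.14 = 93.70 mm.

x_c = 121.69 mm, y_c = 93.70 mm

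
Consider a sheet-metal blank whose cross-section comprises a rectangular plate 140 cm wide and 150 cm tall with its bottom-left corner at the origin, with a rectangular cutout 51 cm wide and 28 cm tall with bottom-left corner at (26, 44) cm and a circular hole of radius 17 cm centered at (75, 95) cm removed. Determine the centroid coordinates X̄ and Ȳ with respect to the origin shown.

Part | A | x̄ᵢ | ȳᵢ | A·x̄ᵢ | A·ȳᵢ
plate | 21000.00 | 70.00 | 75.00 | 1470000.00 | 1575000.00
hole 1 | -1428.00 | 51.50 | 58.00 | -73542.00 | -82824.00
hole 2 | -907.92 | 75.00 | 95.00 | -68094.02 | -86252.43
Σ | 18664.08 |  |  | 1328363.98 | 1405923.57
X̄ = 1328363.98 / 18664.08 = 71.17 cm
Ȳ = 1405923.57 / 18664.08 = 75.33 cm

X̄ = 71.17 cm, Ȳ = 75.33 cm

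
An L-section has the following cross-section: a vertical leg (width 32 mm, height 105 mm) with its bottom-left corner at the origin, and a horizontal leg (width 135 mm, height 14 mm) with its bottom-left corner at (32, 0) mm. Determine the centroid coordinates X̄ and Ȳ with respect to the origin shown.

Part | A | x̄ᵢ | ȳᵢ | A·x̄ᵢ | A·ȳᵢ
vertical leg | 3360.00 | 16.00 | 52.50 | 53760.00 | 176400.00
horizontal leg | 1890.00 | 99.50 | 7.00 | 188055.00 | 13230.00
Σ | 5250.00 |  |  | 241815.00 | 189630.00
X̄ = 241815.00 / 5250.00 = 46.06 mm
Ȳ = 189630.00 / 5250.00 = 36.12 mm

X̄ = 46.06 mm, Ȳ = 36.12 mm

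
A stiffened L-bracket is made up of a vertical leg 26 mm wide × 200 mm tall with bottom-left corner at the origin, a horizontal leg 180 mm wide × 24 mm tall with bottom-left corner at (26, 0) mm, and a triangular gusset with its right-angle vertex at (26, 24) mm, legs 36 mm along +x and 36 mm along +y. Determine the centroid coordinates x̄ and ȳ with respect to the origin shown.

vertical leg: A = 26 × 200 = 5200.00, centroid at (13.00, 100.00).
horizontal leg: A = 180 × 24 = 4320.00, centroid at (116.00, 12.00).
gusset: A = ½·36·36 = 648.00, centroid at (38.00, 36.00).
ΣA = 10168.00 mm², ΣAx̄ = 593344.00 mm³, ΣAȳ = 595168.00 mm³.
x̄ = 593344.00/10168.00 = 58.35 mm; ȳ = 595168.00/10168.00 = 58.53 mm.

x̄ = 58.35 mm, ȳ = 58.53 mm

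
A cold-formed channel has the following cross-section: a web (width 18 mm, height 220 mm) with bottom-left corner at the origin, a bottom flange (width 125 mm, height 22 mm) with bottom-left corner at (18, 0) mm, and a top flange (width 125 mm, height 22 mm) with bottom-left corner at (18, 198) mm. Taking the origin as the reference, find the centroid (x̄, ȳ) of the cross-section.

x̄ = 50.57 mm, ȳ = 110.00 mm

Part | A | x̄ᵢ | ȳᵢ | A·x̄ᵢ | A·ȳᵢ
web | 3960.00 | 9.00 | 110.00 | 35640.00 | 435600.00
bottom flange | 2750.00 | 80.50 | 11.00 | 221375.00 | 30250.00
top flange | 2750.00 | 80.50 | 209.00 | 221375.00 | 574750.00
Σ | 9460.00 |  |  | 478390.00 | 1040600.00
x̄ = 478390.00 / 9460.00 = 50.57 mm
ȳ = 1040600.00 / 9460.00 = 110.00 mm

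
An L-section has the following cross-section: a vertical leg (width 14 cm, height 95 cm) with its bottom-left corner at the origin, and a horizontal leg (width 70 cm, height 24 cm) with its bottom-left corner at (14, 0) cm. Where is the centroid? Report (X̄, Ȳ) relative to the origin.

vertical leg: A = 14 × 95 = 1330.00, centroid at (7.00, 47.50).
horizontal leg: A = 70 × 24 = 1680.00, centroid at (49.00, 12.00).
ΣA = 3010.00 cm²
ΣAX̄ = (1330.00)(7.00) + (1680.00)(49.00) = 91630.00 cm³
ΣAȲ = (1330.00)(47.50) + (1680.00)(12.00) = 83335.00 cm³
X̄ = 91630.00 / 3010.00 = 30.44 cm
Ȳ = 83335.00 / 3010.00 = 27.69 cm

X̄ = 30.44 cm, Ȳ = 27.69 cm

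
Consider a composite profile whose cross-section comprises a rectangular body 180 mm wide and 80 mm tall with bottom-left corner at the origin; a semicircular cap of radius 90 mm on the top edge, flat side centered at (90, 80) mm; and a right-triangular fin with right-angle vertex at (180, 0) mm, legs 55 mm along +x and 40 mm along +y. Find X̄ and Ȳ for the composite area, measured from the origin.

X̄ = 94.22 mm, Ȳ = 74.21 mm

rectangular body: A = 180 × 80 = 14400.00, centroid at (90.00, 40.00).
semicircular top: A = ½π·90² = 12723.45, centroid at (90.00, 118.20).
triangular fin: A = ½·55·40 = 1100.00, centroid at (198.33, 13.33).
ΣA = 28223.45 mm², ΣAX̄ = 2659277.19 mm³, ΣAȲ = 2094542.69 mm³.
X̄ = 2659277.19/28223.45 = 94.22 mm; Ȳ = 2094542.69/28223.45 = 74.21 mm.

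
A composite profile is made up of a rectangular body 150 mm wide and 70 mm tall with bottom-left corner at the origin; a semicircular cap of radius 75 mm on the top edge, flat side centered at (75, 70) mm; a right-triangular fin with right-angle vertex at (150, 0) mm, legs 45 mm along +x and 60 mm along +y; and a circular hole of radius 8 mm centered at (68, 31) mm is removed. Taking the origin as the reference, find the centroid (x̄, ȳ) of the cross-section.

x̄ = 81.00 mm, ȳ = 62.88 mm

Part | A | x̄ᵢ | ȳᵢ | A·x̄ᵢ | A·ȳᵢ
rectangular body | 10500.00 | 75.00 | 35.00 | 787500.00 | 367500.00
semicircular top | 8835.73 | 75.00 | 101.83 | 662679.70 | 899751.05
triangular fin | 1350.00 | 165.00 | 20.00 | 222750.00 | 27000.00
hole | -201.06 | 68.00 | 31.00 | -13672.21 | -6232.92
Σ | 20484.67 |  |  | 1659257.49 | 1288018.13
x̄ = 1659257.49 / 20484.67 = 81.00 mm
ȳ = 1288018.13 / 20484.67 = 62.88 mm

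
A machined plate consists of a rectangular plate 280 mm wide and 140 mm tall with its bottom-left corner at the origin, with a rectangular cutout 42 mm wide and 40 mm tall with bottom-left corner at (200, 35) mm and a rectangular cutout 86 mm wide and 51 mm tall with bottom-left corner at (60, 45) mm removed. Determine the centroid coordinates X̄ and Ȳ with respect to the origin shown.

plate: A = 280 × 140 = 39200.00, centroid at (140.00, 70.00).
hole 1: A = −(42 × 40) = -1680.00, centroid at (221.00, 55.00).
hole 2: A = −(86 × 51) = -4386.00, centroid at (103.00, 70.50).
ΣA = 33134.00 mm², ΣAX̄ = 4664962.00 mm³, ΣAȲ = 2342387.00 mm³.
X̄ = 4664962.00/33134.00 = 140.79 mm; Ȳ = 2342387.00/33134.00 = 70.69 mm.

X̄ = 140.79 mm, Ȳ = 70.69 mm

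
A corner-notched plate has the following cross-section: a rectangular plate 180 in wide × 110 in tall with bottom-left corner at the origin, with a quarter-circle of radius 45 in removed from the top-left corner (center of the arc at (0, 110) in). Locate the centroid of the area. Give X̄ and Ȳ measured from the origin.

X̄ = 96.19 in, Ȳ = 51.86 in

Part | A | x̄ᵢ | ȳᵢ | A·x̄ᵢ | A·ȳᵢ
plate | 19800.00 | 90.00 | 55.00 | 1782000.00 | 1089000.00
removed quarter-circle | -1590.43 | 19.10 | 90.90 | -30375.00 | -144572.44
Σ | 18209.57 |  |  | 1751625.00 | 944427.56
X̄ = 1751625.00 / 18209.57 = 96.19 in
Ȳ = 944427.56 / 18209.57 = 51.86 in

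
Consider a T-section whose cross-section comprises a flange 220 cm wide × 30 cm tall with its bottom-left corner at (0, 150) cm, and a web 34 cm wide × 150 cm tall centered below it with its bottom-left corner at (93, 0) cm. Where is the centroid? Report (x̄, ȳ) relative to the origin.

x̄ = 110.00 cm, ȳ = 125.77 cm

web: A = 34 × 150 = 5100.00, centroid at (110.00, 75.00).
flange: A = 220 × 30 = 6600.00, centroid at (110.00, 165.00).
ΣA = 11700.00 cm², ΣAx̄ = 1287000.00 cm³, ΣAȳ = 1471500.00 cm³.
x̄ = 1287000.00/11700.00 = 110.00 cm; ȳ = 1471500.00/11700.00 = 125.77 cm.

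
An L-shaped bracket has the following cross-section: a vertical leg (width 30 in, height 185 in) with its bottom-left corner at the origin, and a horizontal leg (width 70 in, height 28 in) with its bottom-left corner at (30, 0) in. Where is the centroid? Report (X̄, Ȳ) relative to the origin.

vertical leg: A = 30 × 185 = 5550.00, centroid at (15.00, 92.50).
horizontal leg: A = 70 × 28 = 1960.00, centroid at (65.00, 14.00).
ΣA = 7510.00 in²
ΣAX̄ = (5550.00)(15.00) + (1960.00)(65.00) = 210650.00 in³
ΣAȲ = (5550.00)(92.50) + (1960.00)(14.00) = 540815.00 in³
X̄ = 210650.00 / 7510.00 = 28.05 in
Ȳ = 540815.00 / 7510.00 = 72.01 in

X̄ = 28.05 in, Ȳ = 72.01 in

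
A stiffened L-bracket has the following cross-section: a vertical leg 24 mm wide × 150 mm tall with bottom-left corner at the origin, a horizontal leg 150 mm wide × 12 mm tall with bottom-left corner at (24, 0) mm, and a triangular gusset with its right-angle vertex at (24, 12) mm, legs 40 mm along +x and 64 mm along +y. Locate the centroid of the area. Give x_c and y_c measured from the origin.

x_c = 40.30 mm, y_c = 48.42 mm

vertical leg: A = 24 × 150 = 3600.00, centroid at (12.00, 75.00).
horizontal leg: A = 150 × 12 = 1800.00, centroid at (99.00, 6.00).
gusset: A = ½·40·64 = 1280.00, centroid at (37.33, 33.33).
ΣA = 6680.00 mm²
ΣAx_c = (3600.00)(12.00) + (1800.00)(99.00) + (1280.00)(37.33) = 269186.67 mm³
ΣAy_c = (3600.00)(75.00) + (1800.00)(6.00) + (1280.00)(33.33) = 323466.67 mm³
x_c = 269186.67 / 6680.00 = 40.30 mm
y_c = 323466.67 / 6680.00 = 48.42 mm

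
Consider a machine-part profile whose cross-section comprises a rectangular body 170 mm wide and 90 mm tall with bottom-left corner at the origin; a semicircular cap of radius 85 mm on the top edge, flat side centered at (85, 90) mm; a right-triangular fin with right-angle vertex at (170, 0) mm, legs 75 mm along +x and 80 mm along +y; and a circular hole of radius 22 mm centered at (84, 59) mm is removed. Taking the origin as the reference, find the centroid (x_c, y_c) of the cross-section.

x_c = 96.79 mm, y_c = 75.00 mm

rectangular body: A = 170 × 90 = 15300.00, centroid at (85.00, 45.00).
semicircular top: A = ½π·85² = 11349.00, centroid at (85.00, 126.08).
triangular fin: A = ½·75·80 = 3000.00, centroid at (195.00, 26.67).
hole: A = −π·22² = -1520.53, centroid at (84.00, 59.00).
ΣA = 28128.47 mm²
ΣAx_c = (15300.00)(85.00) + (11349.00)(85.00) + (3000.00)(195.00) + (-1520.53)(84.00) = 2722440.70 mm³
ΣAy_c = (15300.00)(45.00) + (11349.00)(126.08) + (3000.00)(26.67) + (-1520.53)(59.00) = 2109615.66 mm³
x_c = 2722440.70 / 28128.47 = 96.79 mm
y_c = 2109615.66 / 28128.47 = 75.00 mm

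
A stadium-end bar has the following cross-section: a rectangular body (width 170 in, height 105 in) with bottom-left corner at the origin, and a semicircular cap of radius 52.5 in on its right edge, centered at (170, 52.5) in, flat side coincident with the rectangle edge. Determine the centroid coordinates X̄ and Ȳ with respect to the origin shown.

rectangular body: A = 170 × 105 = 17850.00, centroid at (85.00, 52.50).
semicircular end: A = ½π·52.5² = 4329.51, centroid at (192.28, 52.50).
ΣA = 22179.51 in²
ΣAX̄ = (17850.00)(85.00) + (4329.51)(192.28) = 2349735.00 in³
ΣAȲ = (17850.00)(52.50) + (4329.51)(52.50) = 1164424.14 in³
X̄ = 2349735.00 / 22179.51 = 105.94 in
Ȳ = 1164424.14 / 22179.51 = 52.50 in

X̄ = 105.94 in, Ȳ = 52.50 in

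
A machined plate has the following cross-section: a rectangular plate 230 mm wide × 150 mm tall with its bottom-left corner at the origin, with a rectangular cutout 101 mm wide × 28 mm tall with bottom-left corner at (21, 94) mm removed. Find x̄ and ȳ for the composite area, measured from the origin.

x̄ = 118.88 mm, ȳ = 72.05 mm

Part | A | x̄ᵢ | ȳᵢ | A·x̄ᵢ | A·ȳᵢ
plate | 34500.00 | 115.00 | 75.00 | 3967500.00 | 2587500.00
hole | -2828.00 | 71.50 | 108.00 | -202202.00 | -305424.00
Σ | 31672.00 |  |  | 3765298.00 | 2282076.00
x̄ = 3765298.00 / 31672.00 = 118.88 mm
ȳ = 2282076.00 / 31672.00 = 72.05 mm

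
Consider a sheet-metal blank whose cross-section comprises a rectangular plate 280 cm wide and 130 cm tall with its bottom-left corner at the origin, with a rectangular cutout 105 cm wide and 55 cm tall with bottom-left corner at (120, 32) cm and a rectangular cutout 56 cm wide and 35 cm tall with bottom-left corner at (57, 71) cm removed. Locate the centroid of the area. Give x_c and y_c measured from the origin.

x_c = 137.21 cm, y_c = 64.50 cm

plate: A = 280 × 130 = 36400.00, centroid at (140.00, 65.00).
hole 1: A = −(105 × 55) = -5775.00, centroid at (172.50, 59.50).
hole 2: A = −(56 × 35) = -1960.00, centroid at (85.00, 88.50).
ΣA = 28665.00 cm²
ΣAx_c = (36400.00)(140.00) + (-5775.00)(172.50) + (-1960.00)(85.00) = 3933212.50 cm³
ΣAy_c = (36400.00)(65.00) + (-5775.00)(59.50) + (-1960.00)(88.50) = 1848927.50 cm³
x_c = 3933212.50 / 28665.00 = 137.21 cm
y_c = 1848927.50 / 28665.00 = 64.50 cm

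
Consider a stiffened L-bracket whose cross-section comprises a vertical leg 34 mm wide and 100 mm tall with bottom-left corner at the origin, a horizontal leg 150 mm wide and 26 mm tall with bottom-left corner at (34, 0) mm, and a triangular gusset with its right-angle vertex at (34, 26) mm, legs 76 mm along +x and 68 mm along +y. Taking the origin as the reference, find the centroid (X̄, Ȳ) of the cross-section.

X̄ = 64.37 mm, Ȳ = 35.05 mm

vertical leg: A = 34 × 100 = 3400.00, centroid at (17.00, 50.00).
horizontal leg: A = 150 × 26 = 3900.00, centroid at (109.00, 13.00).
gusset: A = ½·76·68 = 2584.00, centroid at (59.33, 48.67).
ΣA = 9884.00 mm², ΣAX̄ = 636217.33 mm³, ΣAȲ = 346454.67 mm³.
X̄ = 636217.33/9884.00 = 64.37 mm; Ȳ = 346454.67/9884.00 = 35.05 mm.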